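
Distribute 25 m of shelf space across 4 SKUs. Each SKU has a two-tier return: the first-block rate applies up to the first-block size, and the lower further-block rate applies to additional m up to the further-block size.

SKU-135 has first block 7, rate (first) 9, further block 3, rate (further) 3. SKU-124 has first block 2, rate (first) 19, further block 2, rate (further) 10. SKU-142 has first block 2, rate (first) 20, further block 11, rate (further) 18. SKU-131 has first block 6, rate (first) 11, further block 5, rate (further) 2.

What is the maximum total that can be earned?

380

Treat each block as its own option and order by rate: SKU-142/T1 20 > SKU-124/T1 19 > SKU-142/T2 18 > SKU-131/T1 11 > SKU-124/T2 10 > SKU-135/T1 9 > SKU-135/T2 3 > SKU-131/T2 2.
Fill SKU-142 T1 block (2 at 20) → 23 left.
Fill SKU-124 T1 block (2 at 19) → 21 left.
SKU-142/T2 (18): +11 → 10 left.
Fill SKU-131 T1 block (6 at 11) → 4 left.
Fill SKU-124 T2 block (2 at 10) → 2 left.
2 remain; put them into SKU-135 T1 at 9.
Total = 20×2 + 19×2 + 18×11 + 11×6 + 10×2 + 9×2 = 380.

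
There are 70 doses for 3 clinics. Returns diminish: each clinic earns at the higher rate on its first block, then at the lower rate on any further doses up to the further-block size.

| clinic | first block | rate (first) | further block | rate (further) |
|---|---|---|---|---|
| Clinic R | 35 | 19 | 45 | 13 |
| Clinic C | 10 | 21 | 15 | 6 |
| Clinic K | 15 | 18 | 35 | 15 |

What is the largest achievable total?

Treat each block as its own option and order by rate: Clinic C/T1 21 > Clinic R/T1 19 > Clinic K/T1 18 > Clinic K/T2 15 > Clinic R/T2 13 > Clinic C/T2 6.
Clinic C/T1 (21): +10 ; 60 left.
Fill Clinic R T1 block (35 at 19) ; 25 left.
Clinic K/T1 (18): +15 ; 10 left.
Clinic K/T2: +10 of 35 at 15; pool empty.
Total = 21×10 + 19×35 + 18×15 + 15×10 = 1295.

1295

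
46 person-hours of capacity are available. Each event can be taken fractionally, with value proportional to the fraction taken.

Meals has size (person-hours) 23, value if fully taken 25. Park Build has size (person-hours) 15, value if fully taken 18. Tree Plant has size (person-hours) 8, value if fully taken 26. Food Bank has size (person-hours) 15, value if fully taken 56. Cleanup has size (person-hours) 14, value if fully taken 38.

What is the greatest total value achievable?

130.8

Rank by value-to-size ratio: Food Bank 56/15≈3.73, Tree Plant 26/8≈3.25, Cleanup 38/14≈2.71, Park Build 18/15≈1.2, Meals 25/23≈1.09.
Food Bank: take in full, 15 person-hours for value 56 ; 31 left.
All 8 person-hours of Tree Plant fit (value 26) ; 23 remain.
Cleanup: take in full, 14 person-hours for value 38 ; 9 left.
Fill the last 9 person-hours with part of Park Build: 9/15 of it earns 10.8.
Total value = 130.8.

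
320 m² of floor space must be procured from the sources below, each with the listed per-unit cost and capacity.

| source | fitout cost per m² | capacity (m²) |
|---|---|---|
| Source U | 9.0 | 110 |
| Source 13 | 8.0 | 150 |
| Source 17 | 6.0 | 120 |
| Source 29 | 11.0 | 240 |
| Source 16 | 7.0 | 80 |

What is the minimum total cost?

Fill from the cheapest source first.
Source 17 (6.0): use full 120 — 200 m² to go.
Take 80 from Source 16 at 7.0 — need 120 more.
Take 120 from Source 13 at 8.0 to finish.
Source U, Source 29: unused.
Cost = 120×6.0 + 80×7.0 + 120×8.0 = 2240.

2240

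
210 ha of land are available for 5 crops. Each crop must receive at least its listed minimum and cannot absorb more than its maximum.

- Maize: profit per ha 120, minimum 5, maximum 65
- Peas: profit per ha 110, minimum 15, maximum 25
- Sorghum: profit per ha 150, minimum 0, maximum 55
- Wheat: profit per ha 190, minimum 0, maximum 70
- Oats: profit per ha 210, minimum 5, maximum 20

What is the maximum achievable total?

33400

Meeting every minimum uses 5+15+0+0+5 = 25 ha, leaving 185.
Order the crops by profit per ha: Oats 210 > Wheat 190 > Sorghum 150 > Maize 120 > Peas 110.
Give Oats 15 more to hit its cap of 20 → 170 left.
Give Wheat 70 more to hit its cap of 70 → 100 left.
Sorghum takes 55 more to reach its cap of 55 → 45 left.
Maize: +45 (room for 60) → 50. Pool exhausted.
Total = 120×50 + 110×15 + 150×55 + 190×70 + 210×20 = 33400.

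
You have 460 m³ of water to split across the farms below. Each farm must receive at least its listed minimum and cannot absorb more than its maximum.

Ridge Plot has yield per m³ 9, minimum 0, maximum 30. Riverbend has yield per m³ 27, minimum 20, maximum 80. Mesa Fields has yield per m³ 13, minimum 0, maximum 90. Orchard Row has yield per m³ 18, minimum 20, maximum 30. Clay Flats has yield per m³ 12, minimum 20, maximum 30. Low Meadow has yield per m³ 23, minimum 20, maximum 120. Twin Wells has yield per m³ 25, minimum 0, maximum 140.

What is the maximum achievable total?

Meeting every minimum uses 0+20+0+20+20+20+0 = 80 m³, leaving 380.
Highest yield per m³ first: Riverbend 27 > Twin Wells 25 > Low Meadow 23 > Orchard Row 18 > Mesa Fields 13 > Clay Flats 12 > Ridge Plot 9.
Give Riverbend 60 more to hit its cap of 80 — 320 left.
Give Twin Wells 140 more to hit its cap of 140 — 180 left.
Low Meadow: +100 to 120 (cap) — 80 left.
Orchard Row takes 10 more to reach its cap of 30 — 70 left.
Only 70 left; Mesa Fields takes them to reach 70.
Total = 27×80 + 13×70 + 18×30 + 12×20 + 23×120 + 25×140 = 10110.

10110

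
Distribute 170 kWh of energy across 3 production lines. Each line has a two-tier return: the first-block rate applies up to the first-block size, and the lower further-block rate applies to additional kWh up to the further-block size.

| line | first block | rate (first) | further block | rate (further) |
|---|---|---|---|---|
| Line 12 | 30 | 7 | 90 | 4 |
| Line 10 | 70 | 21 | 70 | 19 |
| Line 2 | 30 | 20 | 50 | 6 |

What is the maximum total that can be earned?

Order all 6 blocks by rate: Line 10/tier1 21 > Line 2/tier1 20 > Line 10/tier2 19 > Line 12/tier1 7 > Line 2/tier2 6 > Line 12/tier2 4.
Line 10 tier1 at 21: fill all 70 — 100 left.
Line 2/tier1 (20): +30 — 70 left.
Line 10 tier2 at 19: fill all 70 — 0 left.
Total = 21×70 + 20×30 + 19×70 = 3400.

3400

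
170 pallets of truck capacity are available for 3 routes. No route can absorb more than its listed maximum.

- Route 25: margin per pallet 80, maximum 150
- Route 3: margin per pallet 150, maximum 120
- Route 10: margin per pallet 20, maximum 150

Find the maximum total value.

22000

Order the routes by margin per pallet: Route 3 150 > Route 25 80 > Route 10 20.
Route 3: +120 to 120 (cap) → 50 left.
Route 25: +50 (room for 150) → 50. Pool exhausted.
Total = 80×50 + 150×120 = 22000.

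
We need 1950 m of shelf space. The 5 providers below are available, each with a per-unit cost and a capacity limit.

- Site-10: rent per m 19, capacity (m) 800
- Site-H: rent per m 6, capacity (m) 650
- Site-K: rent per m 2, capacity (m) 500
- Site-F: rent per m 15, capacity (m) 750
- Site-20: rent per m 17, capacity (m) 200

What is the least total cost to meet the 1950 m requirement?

17000

Cheapest first:
Take 500 from Site-K at 2 → need 1450 more.
Take 650 from Site-H at 6 → need 800 more.
Take 750 from Site-F at 15 → need 50 more.
Take 50 from Site-20 at 17 to finish.
Site-10: unused.
Cost = 500×2 + 650×6 + 750×15 + 50×17 = 17000.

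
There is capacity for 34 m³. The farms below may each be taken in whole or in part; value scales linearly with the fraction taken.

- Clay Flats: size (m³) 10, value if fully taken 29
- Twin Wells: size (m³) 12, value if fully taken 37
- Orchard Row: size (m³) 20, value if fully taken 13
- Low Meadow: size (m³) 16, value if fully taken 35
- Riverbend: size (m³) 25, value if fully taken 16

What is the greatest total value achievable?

92.25

Sort by value density: Twin Wells 37/12≈3.08, Clay Flats 29/10≈2.9, Low Meadow 35/16≈2.19, Orchard Row 13/20≈0.65, Riverbend 16/25≈0.64.
All 12 m³ of Twin Wells fit (value 37) → 22 remain.
Take all of Clay Flats (10 m³, value 29) → 12 m³ left.
Fill the last 12 m³ with part of Low Meadow: 12/16 of it earns 26.25.
Total value = 92.25.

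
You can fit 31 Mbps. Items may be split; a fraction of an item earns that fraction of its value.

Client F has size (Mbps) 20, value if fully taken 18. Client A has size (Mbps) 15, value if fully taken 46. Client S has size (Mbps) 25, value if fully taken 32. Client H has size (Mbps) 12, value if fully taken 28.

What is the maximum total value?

79.12

Best value per unit of size first: Client A 46/15≈3.07, Client H 28/12≈2.33, Client S 32/25≈1.28, Client F 18/20≈0.9.
Client A: take in full, 15 Mbps for value 46 — 16 left.
Client H: take in full, 12 Mbps for value 28 — 4 left.
Only 4 Mbps remain; take 4/25 of Client S for value 32×4/25 = 5.12.
Total value = 79.12.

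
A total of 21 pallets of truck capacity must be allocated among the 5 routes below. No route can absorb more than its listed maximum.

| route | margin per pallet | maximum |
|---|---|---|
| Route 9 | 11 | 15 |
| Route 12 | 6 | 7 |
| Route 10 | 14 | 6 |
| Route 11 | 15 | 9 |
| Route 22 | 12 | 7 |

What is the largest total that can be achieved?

291

Order the routes by margin per pallet: Route 11 15 > Route 10 14 > Route 22 12 > Route 9 11 > Route 12 6.
Give Route 11 9 to hit its cap of 9 ; 12 left.
Give Route 10 6 to hit its cap of 6 ; 6 left.
Route 22 has room for 7 but only 6 remain, so it gets 6.
Total = 14×6 + 15×9 + 12×6 = 291.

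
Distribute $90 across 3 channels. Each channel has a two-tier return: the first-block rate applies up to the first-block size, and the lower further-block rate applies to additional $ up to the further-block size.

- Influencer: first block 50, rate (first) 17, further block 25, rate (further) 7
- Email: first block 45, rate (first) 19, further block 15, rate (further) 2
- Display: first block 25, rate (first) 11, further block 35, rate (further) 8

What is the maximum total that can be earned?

Treat each block as its own option and order by rate: Email/tier1 19 > Influencer/tier1 17 > Display/tier1 11 > Display/tier2 8 > Influencer/tier2 7 > Email/tier2 2.
Email tier1 at 19: fill all 45 ; 45 left.
Influencer/tier1: +45 of 50 at 17; pool empty.
Total = 19×45 + 17×45 = 1620.

1620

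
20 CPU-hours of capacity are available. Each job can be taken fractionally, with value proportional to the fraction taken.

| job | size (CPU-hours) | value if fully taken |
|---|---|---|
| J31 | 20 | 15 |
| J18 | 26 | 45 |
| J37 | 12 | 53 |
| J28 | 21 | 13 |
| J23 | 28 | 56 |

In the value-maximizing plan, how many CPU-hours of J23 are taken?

Best value per unit of size first: J37 53/12≈4.42, J23 56/28≈2, J18 45/26≈1.73, J31 15/20≈0.75, J28 13/21≈0.619.
Take all of J37 (12 CPU-hours, value 53) → 8 CPU-hours left.
8 CPU-hours left: a 8/28 share of J23 gives 56×8/28 = 16.

8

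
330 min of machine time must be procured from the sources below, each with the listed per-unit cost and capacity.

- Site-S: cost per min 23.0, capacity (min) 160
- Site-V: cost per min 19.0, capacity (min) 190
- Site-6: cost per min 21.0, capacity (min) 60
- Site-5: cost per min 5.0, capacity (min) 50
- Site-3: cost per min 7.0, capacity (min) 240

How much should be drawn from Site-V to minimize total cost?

40

Fill from the cheapest source first.
Site-5 (5.0): use full 50 → 280 min to go.
Site-3 (7.0): use full 240 → 40 min to go.
Site-V (19.0): take the remaining 40 → done.
Site-6, Site-S: unused.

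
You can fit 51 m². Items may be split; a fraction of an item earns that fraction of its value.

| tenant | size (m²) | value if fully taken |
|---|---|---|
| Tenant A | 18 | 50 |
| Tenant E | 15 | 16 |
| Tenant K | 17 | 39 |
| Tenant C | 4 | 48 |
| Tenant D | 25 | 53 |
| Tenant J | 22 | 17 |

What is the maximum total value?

162.44

Best value per unit of size first: Tenant C 48/4≈12, Tenant A 50/18≈2.78, Tenant K 39/17≈2.29, Tenant D 53/25≈2.12, Tenant E 16/15≈1.07, Tenant J 17/22≈0.773.
All 4 m² of Tenant C fit (value 48) ; 47 remain.
Take all of Tenant A (18 m², value 50) ; 29 m² left.
Tenant K: take in full, 17 m² for value 39 ; 12 left.
Only 12 m² remain; take 12/25 of Tenant D for value 53×12/25 = 25.44.
Total value = 162.44.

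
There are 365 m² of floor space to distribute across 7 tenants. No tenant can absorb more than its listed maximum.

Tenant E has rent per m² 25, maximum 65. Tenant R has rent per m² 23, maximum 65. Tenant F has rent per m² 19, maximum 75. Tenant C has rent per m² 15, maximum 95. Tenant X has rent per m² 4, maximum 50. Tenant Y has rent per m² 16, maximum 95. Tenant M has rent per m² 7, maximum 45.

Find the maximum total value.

Order the tenants by rent per m²: Tenant E 25 > Tenant R 23 > Tenant F 19 > Tenant Y 16 > Tenant C 15 > Tenant M 7 > Tenant X 4.
Tenant E takes 65 to reach its cap of 65 — 300 left.
Tenant R: +65 to 65 (cap) — 235 left.
Tenant F: +75 to 75 (cap) — 160 left.
Tenant Y: +95 to 95 (cap) — 65 left.
Tenant C: +65 (room for 95) → 65. Pool exhausted.
Total = 25×65 + 23×65 + 19×75 + 15×65 + 16×95 = 7040.

7040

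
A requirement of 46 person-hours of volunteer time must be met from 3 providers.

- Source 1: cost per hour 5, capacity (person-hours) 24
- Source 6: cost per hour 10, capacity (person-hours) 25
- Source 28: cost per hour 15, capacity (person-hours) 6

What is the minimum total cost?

340

Fill from the cheapest provider first.
Take 24 from Source 1 at 5 ; need 22 more.
Take 22 from Source 6 at 10 to finish.
Source 28: unused.
Cost = 24×5 + 22×10 = 340.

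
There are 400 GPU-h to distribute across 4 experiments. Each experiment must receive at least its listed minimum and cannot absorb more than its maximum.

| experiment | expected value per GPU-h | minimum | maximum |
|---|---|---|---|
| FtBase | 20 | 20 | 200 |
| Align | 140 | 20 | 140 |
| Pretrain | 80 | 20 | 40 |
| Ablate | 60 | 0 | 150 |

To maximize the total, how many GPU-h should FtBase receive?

70

Meeting every minimum uses 20+20+20+0 = 60 GPU-h, leaving 340.
Highest expected value per GPU-h first: Align 140 > Pretrain 80 > Ablate 60 > FtBase 20.
Give Align 120 more to hit its cap of 140 ; 220 left.
Pretrain takes 20 more to reach its cap of 40 ; 200 left.
Give Ablate 150 more to hit its cap of 150 ; 50 left.
FtBase has room for 180 more but only 50 remain, so it gets 70.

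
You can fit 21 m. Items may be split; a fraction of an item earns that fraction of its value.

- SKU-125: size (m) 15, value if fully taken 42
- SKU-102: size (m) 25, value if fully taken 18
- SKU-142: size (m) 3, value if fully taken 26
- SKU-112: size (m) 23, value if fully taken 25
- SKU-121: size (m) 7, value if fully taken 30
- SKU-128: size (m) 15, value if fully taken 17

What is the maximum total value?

86.8

Best value per unit of size first: SKU-142 26/3≈8.67, SKU-121 30/7≈4.29, SKU-125 42/15≈2.8, SKU-128 17/15≈1.13, SKU-112 25/23≈1.09, SKU-102 18/25≈0.72.
Take all of SKU-142 (3 m, value 26) → 18 m left.
All 7 m of SKU-121 fit (value 30) → 11 remain.
Fill the last 11 m with part of SKU-125: 11/15 of it earns 30.8.
Total value = 86.8.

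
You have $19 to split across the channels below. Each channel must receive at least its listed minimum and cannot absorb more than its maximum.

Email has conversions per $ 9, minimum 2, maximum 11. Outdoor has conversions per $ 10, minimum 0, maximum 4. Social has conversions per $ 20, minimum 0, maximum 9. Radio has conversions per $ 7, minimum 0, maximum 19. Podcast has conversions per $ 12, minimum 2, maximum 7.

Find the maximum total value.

292

Meeting every minimum uses 2+0+0+0+2 = 4 $, leaving 15.
Highest conversions per $ first: Social 20 > Podcast 12 > Outdoor 10 > Email 9 > Radio 7.
Social: +9 to 9 (cap) ; 6 left.
Give Podcast 5 more to hit its cap of 7 ; 1 left.
Outdoor has room for 4 more but only 1 remain, so it gets 1.
Total = 9×2 + 10×1 + 20×9 + 12×7 = 292.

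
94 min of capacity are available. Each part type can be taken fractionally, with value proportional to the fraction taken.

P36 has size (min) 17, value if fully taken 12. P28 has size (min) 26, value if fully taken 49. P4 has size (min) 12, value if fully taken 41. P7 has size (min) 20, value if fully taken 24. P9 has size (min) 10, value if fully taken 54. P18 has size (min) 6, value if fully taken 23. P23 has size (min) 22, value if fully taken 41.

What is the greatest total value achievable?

229.6

Rank by value-to-size ratio: P9 54/10≈5.4, P18 23/6≈3.83, P4 41/12≈3.42, P28 49/26≈1.88, P23 41/22≈1.86, P7 24/20≈1.2, P36 12/17≈0.706.
P9: take in full, 10 min for value 54 ; 84 left.
Take all of P18 (6 min, value 23) ; 78 min left.
P4: take in full, 12 min for value 41 ; 66 left.
Take all of P28 (26 min, value 49) ; 40 min left.
All 22 min of P23 fit (value 41) ; 18 remain.
Fill the last 18 min with part of P7: 18/20 of it earns 21.6.
Total value = 229.6.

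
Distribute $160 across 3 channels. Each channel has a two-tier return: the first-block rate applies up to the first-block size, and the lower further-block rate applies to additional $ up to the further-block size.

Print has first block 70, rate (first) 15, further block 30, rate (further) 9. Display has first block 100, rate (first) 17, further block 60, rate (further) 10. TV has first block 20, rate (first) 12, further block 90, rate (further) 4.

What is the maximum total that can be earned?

2600

Treat each block as its own option and order by rate: Display/tier1 17 > Print/tier1 15 > TV/tier1 12 > Display/tier2 10 > Print/tier2 9 > TV/tier2 4.
Fill Display tier1 block (100 at 17) → 60 left.
Print/tier1: +60 of 70 at 15; pool empty.
Total = 17×100 + 15×60 = 2600.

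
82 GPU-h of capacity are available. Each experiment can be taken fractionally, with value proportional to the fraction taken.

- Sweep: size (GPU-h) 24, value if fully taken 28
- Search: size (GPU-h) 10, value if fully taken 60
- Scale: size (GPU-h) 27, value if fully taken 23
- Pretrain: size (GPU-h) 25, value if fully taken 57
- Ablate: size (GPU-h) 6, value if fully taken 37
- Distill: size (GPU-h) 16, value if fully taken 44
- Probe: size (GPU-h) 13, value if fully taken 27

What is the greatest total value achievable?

Best value per unit of size first: Ablate 37/6≈6.17, Search 60/10≈6, Distill 44/16≈2.75, Pretrain 57/25≈2.28, Probe 27/13≈2.08, Sweep 28/24≈1.17, Scale 23/27≈0.852.
Take all of Ablate (6 GPU-h, value 37) — 76 GPU-h left.
All 10 GPU-h of Search fit (value 60) — 66 remain.
All 16 GPU-h of Distill fit (value 44) — 50 remain.
Take all of Pretrain (25 GPU-h, value 57) — 25 GPU-h left.
Take all of Probe (13 GPU-h, value 27) — 12 GPU-h left.
Only 12 GPU-h remain; take 12/24 of Sweep for value 28×12/24 = 14.
Total value = 239.

239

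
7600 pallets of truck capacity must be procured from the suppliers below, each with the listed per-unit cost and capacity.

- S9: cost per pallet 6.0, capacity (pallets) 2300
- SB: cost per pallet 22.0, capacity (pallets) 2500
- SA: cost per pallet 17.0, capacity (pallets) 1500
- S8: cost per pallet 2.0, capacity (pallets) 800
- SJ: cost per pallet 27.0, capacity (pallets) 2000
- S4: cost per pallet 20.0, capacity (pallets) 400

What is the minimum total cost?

Cheapest first:
S8 at 2.0: take all 800 pallets → 6800 still needed.
Take 2300 from S9 at 6.0 → need 4500 more.
Take 1500 from SA at 17.0 → need 3000 more.
Take 400 from S4 at 20.0 → need 2600 more.
SB (22.0): use full 2500 → 100 pallets to go.
SJ (27.0): take the remaining 100 → done.
Cost = 800×2.0 + 2300×6.0 + 1500×17.0 + 400×20.0 + 2500×22.0 + 100×27.0 = 106600.

106600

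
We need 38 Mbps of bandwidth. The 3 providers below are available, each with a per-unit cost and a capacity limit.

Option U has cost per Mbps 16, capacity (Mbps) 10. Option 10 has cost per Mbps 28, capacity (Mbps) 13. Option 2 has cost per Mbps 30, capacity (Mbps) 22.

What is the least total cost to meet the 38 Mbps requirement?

974

Use providers in increasing cost order.
Option U (16): use full 10 — 28 Mbps to go.
Take 13 from Option 10 at 28 — need 15 more.
Option 2 (30): take the remaining 15 — done.
Cost = 10×16 + 13×28 + 15×30 = 974.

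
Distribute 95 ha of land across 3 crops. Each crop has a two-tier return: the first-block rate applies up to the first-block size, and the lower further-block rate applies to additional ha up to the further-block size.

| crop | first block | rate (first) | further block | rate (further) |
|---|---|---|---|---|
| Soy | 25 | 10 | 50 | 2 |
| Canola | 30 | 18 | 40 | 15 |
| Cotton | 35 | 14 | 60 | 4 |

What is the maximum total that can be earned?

1490

Order all 6 blocks by rate: Canola/tier1 18 > Canola/tier2 15 > Cotton/tier1 14 > Soy/tier1 10 > Cotton/tier2 4 > Soy/tier2 2.
Fill Canola tier1 block (30 at 18) — 65 left.
Canola tier2 at 15: fill all 40 — 25 left.
Cotton/tier1: +25 of 35 at 14; pool empty.
Total = 18×30 + 15×40 + 14×25 = 1490.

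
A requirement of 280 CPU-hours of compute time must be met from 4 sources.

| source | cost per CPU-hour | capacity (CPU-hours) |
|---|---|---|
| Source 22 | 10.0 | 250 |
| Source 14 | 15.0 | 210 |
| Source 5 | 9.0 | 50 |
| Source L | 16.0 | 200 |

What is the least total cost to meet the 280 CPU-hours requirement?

2750

Cheapest first:
Source 5 (9.0): use full 50 → 230 CPU-hours to go.
Source 22 at 10.0: take 230 of its 250 → requirement met.
Source 14, Source L: unused.
Cost = 50×9.0 + 230×10.0 = 2750.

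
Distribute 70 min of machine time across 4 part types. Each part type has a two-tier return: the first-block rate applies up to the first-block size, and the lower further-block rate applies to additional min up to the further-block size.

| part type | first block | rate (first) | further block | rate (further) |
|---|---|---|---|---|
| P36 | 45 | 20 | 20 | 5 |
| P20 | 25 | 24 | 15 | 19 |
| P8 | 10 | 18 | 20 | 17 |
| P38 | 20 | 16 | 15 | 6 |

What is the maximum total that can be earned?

1500

Treat each block as its own option and order by rate: P20/first 24 > P36/first 20 > P20/second 19 > P8/first 18 > P8/second 17 > P38/first 16 > P38/second 6 > P36/second 5.
P20 first at 24: fill all 25 — 45 left.
P36/first (20): +45 — 0 left.
Total = 24×25 + 20×45 = 1500.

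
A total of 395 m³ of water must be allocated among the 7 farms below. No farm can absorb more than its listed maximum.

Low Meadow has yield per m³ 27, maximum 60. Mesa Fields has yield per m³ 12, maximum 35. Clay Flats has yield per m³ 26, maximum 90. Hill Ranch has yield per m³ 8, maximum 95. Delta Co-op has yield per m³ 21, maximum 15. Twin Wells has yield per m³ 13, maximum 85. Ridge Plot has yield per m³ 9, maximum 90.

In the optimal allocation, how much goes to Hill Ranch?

20

Highest yield per m³ first: Low Meadow 27 > Clay Flats 26 > Delta Co-op 21 > Twin Wells 13 > Mesa Fields 12 > Ridge Plot 9 > Hill Ranch 8.
Give Low Meadow 60 to hit its cap of 60 ; 335 left.
Give Clay Flats 90 to hit its cap of 90 ; 245 left.
Give Delta Co-op 15 to hit its cap of 15 ; 230 left.
Twin Wells: +85 to 85 (cap) ; 145 left.
Give Mesa Fields 35 to hit its cap of 35 ; 110 left.
Give Ridge Plot 90 to hit its cap of 90 ; 20 left.
Hill Ranch: +20 (room for 95) → 20. Pool exhausted.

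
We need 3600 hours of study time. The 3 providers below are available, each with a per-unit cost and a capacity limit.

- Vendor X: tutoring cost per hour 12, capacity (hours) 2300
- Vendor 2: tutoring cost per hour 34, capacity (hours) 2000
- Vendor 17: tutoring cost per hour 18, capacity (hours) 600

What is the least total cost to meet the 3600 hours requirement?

Use providers in increasing cost order.
Take 2300 from Vendor X at 12 → need 1300 more.
Take 600 from Vendor 17 at 18 → need 700 more.
Take 700 from Vendor 2 at 34 to finish.
Cost = 2300×12 + 600×18 + 700×34 = 62200.

62200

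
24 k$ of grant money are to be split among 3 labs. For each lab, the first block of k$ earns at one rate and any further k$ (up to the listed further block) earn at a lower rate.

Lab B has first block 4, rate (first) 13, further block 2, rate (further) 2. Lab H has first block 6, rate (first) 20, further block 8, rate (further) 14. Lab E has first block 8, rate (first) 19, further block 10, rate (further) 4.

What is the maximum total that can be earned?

410

Rank every tier by rate: Lab H/first 20 > Lab E/first 19 > Lab H/second 14 > Lab B/first 13 > Lab E/second 4 > Lab B/second 2.
Lab H first at 20: fill all 6 — 18 left.
Lab E/first (19): +8 — 10 left.
Lab H second at 14: fill all 8 — 2 left.
Lab B first at 13: only 2 left, fill 2.
Total = 20×6 + 19×8 + 14×8 + 13×2 = 410.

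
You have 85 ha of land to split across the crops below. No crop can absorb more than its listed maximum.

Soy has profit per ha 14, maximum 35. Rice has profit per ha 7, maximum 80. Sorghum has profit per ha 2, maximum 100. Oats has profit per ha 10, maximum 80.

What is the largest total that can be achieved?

990

Highest profit per ha first: Soy 14 > Oats 10 > Rice 7 > Sorghum 2.
Give Soy 35 to hit its cap of 35 ; 50 left.
Oats has room for 80 but only 50 remain, so it gets 50.
Total = 14×35 + 10×50 = 990.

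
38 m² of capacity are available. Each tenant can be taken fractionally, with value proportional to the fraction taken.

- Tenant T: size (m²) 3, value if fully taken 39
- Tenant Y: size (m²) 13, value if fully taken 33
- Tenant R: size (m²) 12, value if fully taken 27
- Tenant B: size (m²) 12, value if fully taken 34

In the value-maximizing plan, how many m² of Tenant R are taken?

10

Rank by value-to-size ratio: Tenant T 39/3≈13, Tenant B 34/12≈2.83, Tenant Y 33/13≈2.54, Tenant R 27/12≈2.25.
All 3 m² of Tenant T fit (value 39) → 35 remain.
Tenant B: take in full, 12 m² for value 34 → 23 left.
All 13 m² of Tenant Y fit (value 33) → 10 remain.
Only 10 m² remain; take 10/12 of Tenant R for value 27×10/12 = 22.5.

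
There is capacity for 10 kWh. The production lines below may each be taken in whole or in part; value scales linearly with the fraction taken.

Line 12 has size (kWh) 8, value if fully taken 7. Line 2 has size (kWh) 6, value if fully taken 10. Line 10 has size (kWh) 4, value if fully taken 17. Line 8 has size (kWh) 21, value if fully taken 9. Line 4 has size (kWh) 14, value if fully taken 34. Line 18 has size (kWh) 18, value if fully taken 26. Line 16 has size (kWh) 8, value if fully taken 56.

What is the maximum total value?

64.5

Best value per unit of size first: Line 16 56/8≈7, Line 10 17/4≈4.25, Line 4 34/14≈2.43, Line 2 10/6≈1.67, Line 18 26/18≈1.44, Line 12 7/8≈0.875, Line 8 9/21≈0.429.
All 8 kWh of Line 16 fit (value 56) — 2 remain.
2 kWh left: a 2/4 share of Line 10 gives 17×2/4 = 8.5.
Total value = 64.5.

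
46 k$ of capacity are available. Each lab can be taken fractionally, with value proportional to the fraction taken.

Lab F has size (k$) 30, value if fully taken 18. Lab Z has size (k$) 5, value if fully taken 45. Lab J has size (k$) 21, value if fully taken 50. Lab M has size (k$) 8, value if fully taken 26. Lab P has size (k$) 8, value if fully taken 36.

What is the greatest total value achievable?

159.4

Best value per unit of size first: Lab Z 45/5≈9, Lab P 36/8≈4.5, Lab M 26/8≈3.25, Lab J 50/21≈2.38, Lab F 18/30≈0.6.
Lab Z: take in full, 5 k$ for value 45 ; 41 left.
Lab P: take in full, 8 k$ for value 36 ; 33 left.
Take all of Lab M (8 k$, value 26) ; 25 k$ left.
All 21 k$ of Lab J fit (value 50) ; 4 remain.
4 k$ left: a 4/30 share of Lab F gives 18×4/30 = 2.4.
Total value = 159.4.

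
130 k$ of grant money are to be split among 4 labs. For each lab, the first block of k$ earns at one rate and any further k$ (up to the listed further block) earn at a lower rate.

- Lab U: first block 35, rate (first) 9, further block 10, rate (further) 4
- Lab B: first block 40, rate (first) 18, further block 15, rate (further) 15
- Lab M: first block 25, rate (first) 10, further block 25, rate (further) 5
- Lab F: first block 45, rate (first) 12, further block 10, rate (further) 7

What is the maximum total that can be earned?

1780

Treat each block as its own option and order by rate: Lab B/first 18 > Lab B/second 15 > Lab F/first 12 > Lab M/first 10 > Lab U/first 9 > Lab F/second 7 > Lab M/second 5 > Lab U/second 4.
Lab B first at 18: fill all 40 ; 90 left.
Fill Lab B second block (15 at 15) ; 75 left.
Lab F first at 12: fill all 45 ; 30 left.
Lab M first at 10: fill all 25 ; 5 left.
5 remain; put them into Lab U first at 9.
Total = 18×40 + 15×15 + 12×45 + 10×25 + 9×5 = 1780.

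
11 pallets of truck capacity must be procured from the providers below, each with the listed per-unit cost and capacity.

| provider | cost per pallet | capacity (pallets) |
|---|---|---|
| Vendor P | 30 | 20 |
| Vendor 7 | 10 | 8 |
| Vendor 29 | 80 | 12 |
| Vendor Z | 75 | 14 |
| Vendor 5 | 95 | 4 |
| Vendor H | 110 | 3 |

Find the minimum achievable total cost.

170

Fill from the cheapest provider first.
Take 8 from Vendor 7 at 10 — need 3 more.
Vendor P at 30: take 3 of its 20 — requirement met.
Vendor Z, Vendor 29, Vendor 5, Vendor H: unused.
Cost = 8×10 + 3×30 = 170.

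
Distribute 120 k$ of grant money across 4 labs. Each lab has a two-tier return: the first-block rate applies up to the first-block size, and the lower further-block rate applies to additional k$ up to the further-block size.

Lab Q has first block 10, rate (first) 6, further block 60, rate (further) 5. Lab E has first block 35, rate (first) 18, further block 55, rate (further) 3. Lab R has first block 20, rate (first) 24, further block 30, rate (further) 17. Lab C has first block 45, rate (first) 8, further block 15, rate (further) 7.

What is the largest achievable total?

Rank every tier by rate: Lab R/T1 24 > Lab E/T1 18 > Lab R/T2 17 > Lab C/T1 8 > Lab C/T2 7 > Lab Q/T1 6 > Lab Q/T2 5 > Lab E/T2 3.
Lab R T1 at 24: fill all 20 ; 100 left.
Fill Lab E T1 block (35 at 18) ; 65 left.
Lab R T2 at 17: fill all 30 ; 35 left.
35 remain; put them into Lab C T1 at 8.
Total = 24×20 + 18×35 + 17×30 + 8×35 = 1900.

1900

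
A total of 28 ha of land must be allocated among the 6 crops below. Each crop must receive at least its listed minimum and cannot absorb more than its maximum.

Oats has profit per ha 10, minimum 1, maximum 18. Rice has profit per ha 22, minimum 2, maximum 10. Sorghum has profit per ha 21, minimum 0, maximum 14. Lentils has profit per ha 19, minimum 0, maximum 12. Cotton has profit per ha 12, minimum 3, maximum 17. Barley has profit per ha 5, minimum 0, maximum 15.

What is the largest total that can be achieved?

560

Meeting every minimum uses 1+2+0+0+3+0 = 6 ha, leaving 22.
Highest profit per ha first: Rice 22 > Sorghum 21 > Lentils 19 > Cotton 12 > Oats 10 > Barley 5.
Give Rice 8 more to hit its cap of 10 ; 14 left.
Sorghum: +14 to 14 (cap) ; 0 left.
Total = 10×1 + 22×10 + 21×14 + 12×3 = 560.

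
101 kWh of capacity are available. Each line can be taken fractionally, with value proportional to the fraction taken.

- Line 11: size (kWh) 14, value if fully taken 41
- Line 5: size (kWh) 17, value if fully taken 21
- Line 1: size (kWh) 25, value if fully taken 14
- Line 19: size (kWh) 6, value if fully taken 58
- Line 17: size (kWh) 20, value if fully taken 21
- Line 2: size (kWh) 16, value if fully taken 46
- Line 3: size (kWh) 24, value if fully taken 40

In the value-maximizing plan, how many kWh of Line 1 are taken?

Rank by value-to-size ratio: Line 19 58/6≈9.67, Line 11 41/14≈2.93, Line 2 46/16≈2.88, Line 3 40/24≈1.67, Line 5 21/17≈1.24, Line 17 21/20≈1.05, Line 1 14/25≈0.56.
Line 19: take in full, 6 kWh for value 58 → 95 left.
Line 11: take in full, 14 kWh for value 41 → 81 left.
Line 2: take in full, 16 kWh for value 46 → 65 left.
All 24 kWh of Line 3 fit (value 40) → 41 remain.
Line 5: take in full, 17 kWh for value 21 → 24 left.
Line 17: take in full, 20 kWh for value 21 → 4 left.
4 kWh left: a 4/25 share of Line 1 gives 14×4/25 = 2.24.

4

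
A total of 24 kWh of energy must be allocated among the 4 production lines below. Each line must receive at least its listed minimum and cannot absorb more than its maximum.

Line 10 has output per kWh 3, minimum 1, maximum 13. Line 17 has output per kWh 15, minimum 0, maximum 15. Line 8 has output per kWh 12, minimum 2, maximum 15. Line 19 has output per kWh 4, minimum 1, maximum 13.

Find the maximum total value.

Meeting every minimum uses 1+0+2+1 = 4 kWh, leaving 20.
Highest output per kWh first: Line 17 15 > Line 8 12 > Line 19 4 > Line 10 3.
Give Line 17 15 more to hit its cap of 15 ; 5 left.
Line 8 has room for 13 more but only 5 remain, so it gets 7.
Total = 3×1 + 15×15 + 12×7 + 4×1 = 316.

316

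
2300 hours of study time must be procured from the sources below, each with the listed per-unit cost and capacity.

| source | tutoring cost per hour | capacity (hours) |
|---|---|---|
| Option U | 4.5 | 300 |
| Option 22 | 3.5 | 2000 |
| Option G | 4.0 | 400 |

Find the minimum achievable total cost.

8200

Use sources in increasing cost order.
Take 2000 from Option 22 at 3.5 — need 300 more.
Option G at 4.0: take 300 of its 400 — requirement met.
Option U: unused.
Cost = 2000×3.5 + 300×4.0 = 8200.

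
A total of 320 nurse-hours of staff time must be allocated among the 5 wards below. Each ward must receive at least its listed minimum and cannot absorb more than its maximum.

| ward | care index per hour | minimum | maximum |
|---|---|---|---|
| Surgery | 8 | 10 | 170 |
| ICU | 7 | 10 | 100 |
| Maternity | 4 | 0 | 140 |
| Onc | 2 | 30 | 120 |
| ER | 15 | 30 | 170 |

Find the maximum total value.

3560

Meeting every minimum uses 10+10+0+30+30 = 80 nurse-hours, leaving 240.
Order the wards by care index per hour: ER 15 > Surgery 8 > ICU 7 > Maternity 4 > Onc 2.
Give ER 140 more to hit its cap of 170 — 100 left.
Surgery: +100 (room for 160) → 110. Pool exhausted.
Total = 8×110 + 7×10 + 2×30 + 15×170 = 3560.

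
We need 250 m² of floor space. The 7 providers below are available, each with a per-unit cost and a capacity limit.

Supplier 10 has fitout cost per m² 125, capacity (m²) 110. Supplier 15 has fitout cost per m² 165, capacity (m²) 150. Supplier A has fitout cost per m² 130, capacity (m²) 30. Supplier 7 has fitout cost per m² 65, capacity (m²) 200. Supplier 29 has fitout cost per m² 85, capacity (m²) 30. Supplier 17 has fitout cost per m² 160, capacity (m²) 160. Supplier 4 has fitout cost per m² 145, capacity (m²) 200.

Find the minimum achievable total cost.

18050

Cheapest first:
Take 200 from Supplier 7 at 65 → need 50 more.
Supplier 29 (85): use full 30 → 20 m² to go.
Take 20 from Supplier 10 at 125 to finish.
Supplier A, Supplier 4, Supplier 17, Supplier 15: unused.
Cost = 200×65 + 30×85 + 20×125 = 18050.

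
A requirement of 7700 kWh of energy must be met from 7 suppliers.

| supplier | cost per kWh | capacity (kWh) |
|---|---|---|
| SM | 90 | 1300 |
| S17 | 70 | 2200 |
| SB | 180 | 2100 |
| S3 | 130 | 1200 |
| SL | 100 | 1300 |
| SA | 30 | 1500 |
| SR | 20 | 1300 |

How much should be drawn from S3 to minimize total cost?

100

Use suppliers in increasing cost order.
Take 1300 from SR at 20 → need 6400 more.
Take 1500 from SA at 30 → need 4900 more.
S17 (70): use full 2200 → 2700 kWh to go.
SM (90): use full 1300 → 1400 kWh to go.
SL at 100: take all 1300 kWh → 100 still needed.
Take 100 from S3 at 130 to finish.
SB: unused.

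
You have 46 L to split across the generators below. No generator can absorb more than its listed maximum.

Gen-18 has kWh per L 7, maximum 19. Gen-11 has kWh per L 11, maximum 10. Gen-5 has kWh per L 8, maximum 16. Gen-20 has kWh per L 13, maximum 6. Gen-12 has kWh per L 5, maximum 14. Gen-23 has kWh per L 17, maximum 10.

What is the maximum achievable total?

Order the generators by kWh per L: Gen-23 17 > Gen-20 13 > Gen-11 11 > Gen-5 8 > Gen-18 7 > Gen-12 5.
Give Gen-23 10 to hit its cap of 10 — 36 left.
Give Gen-20 6 to hit its cap of 6 — 30 left.
Gen-11 takes 10 to reach its cap of 10 — 20 left.
Give Gen-5 16 to hit its cap of 16 — 4 left.
Only 4 left; Gen-18 takes them to reach 4.
Total = 7×4 + 11×10 + 8×16 + 13×6 + 17×10 = 514.

514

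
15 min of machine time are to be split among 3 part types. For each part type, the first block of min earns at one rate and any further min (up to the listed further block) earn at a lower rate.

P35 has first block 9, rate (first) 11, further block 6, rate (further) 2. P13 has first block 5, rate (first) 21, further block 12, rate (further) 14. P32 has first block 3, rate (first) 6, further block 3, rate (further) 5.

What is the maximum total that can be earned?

245

Rank every tier by rate: P13/first 21 > P13/second 14 > P35/first 11 > P32/first 6 > P32/second 5 > P35/second 2.
Fill P13 first block (5 at 21) — 10 left.
P13/second: +10 of 12 at 14; pool empty.
Total = 21×5 + 14×10 = 245.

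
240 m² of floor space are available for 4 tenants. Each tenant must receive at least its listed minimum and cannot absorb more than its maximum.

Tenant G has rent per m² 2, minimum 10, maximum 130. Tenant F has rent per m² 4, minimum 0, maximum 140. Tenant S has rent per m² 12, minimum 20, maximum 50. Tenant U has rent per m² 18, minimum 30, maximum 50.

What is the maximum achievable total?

2040

Meeting every minimum uses 10+0+20+30 = 60 m², leaving 180.
Rank by rent per m²: Tenant U 18 > Tenant S 12 > Tenant F 4 > Tenant G 2.
Tenant U takes 20 more to reach its cap of 50 → 160 left.
Tenant S takes 30 more to reach its cap of 50 → 130 left.
Only 130 left; Tenant F takes them to reach 130.
Total = 2×10 + 4×130 + 12×50 + 18×50 = 2040.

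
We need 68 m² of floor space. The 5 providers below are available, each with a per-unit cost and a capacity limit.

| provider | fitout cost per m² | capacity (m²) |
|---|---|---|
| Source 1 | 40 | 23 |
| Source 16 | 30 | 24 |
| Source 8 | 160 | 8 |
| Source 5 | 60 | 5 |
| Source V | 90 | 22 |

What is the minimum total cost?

3380

Fill from the cheapest provider first.
Source 16 at 30: take all 24 m² — 44 still needed.
Source 1 (40): use full 23 — 21 m² to go.
Source 5 (60): use full 5 — 16 m² to go.
Take 16 from Source V at 90 to finish.
Source 8: unused.
Cost = 24×30 + 23×40 + 5×60 + 16×90 = 3380.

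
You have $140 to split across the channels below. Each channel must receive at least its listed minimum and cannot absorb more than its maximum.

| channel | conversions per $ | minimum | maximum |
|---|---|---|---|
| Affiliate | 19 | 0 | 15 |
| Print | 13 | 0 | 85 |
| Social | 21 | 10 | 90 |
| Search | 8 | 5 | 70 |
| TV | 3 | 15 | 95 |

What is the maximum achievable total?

Meeting every minimum uses 0+0+10+5+15 = 30 $, leaving 110.
Rank by conversions per $: Social 21 > Affiliate 19 > Print 13 > Search 8 > TV 3.
Social: +80 to 90 (cap) — 30 left.
Affiliate: +15 to 15 (cap) — 15 left.
Only 15 left; Print takes them to reach 15.
Total = 19×15 + 13×15 + 21×90 + 8×5 + 3×15 = 2455.

2455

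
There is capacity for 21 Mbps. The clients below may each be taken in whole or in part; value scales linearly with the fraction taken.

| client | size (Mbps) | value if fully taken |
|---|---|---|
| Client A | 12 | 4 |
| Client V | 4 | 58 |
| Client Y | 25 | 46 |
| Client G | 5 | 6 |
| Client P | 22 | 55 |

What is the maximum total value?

100.5

Rank by value-to-size ratio: Client V 58/4≈14.5, Client P 55/22≈2.5, Client Y 46/25≈1.84, Client G 6/5≈1.2, Client A 4/12≈0.333.
Take all of Client V (4 Mbps, value 58) → 17 Mbps left.
17 Mbps left: a 17/22 share of Client P gives 55×17/22 = 42.5.
Total value = 100.5.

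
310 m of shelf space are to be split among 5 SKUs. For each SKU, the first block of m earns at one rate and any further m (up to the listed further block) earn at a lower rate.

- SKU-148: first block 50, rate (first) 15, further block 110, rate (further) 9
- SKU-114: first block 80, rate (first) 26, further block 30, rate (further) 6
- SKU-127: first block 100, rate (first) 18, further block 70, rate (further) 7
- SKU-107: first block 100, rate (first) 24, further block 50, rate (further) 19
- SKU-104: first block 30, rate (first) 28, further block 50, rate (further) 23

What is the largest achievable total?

Order all 10 blocks by rate: SKU-104/first 28 > SKU-114/first 26 > SKU-107/first 24 > SKU-104/second 23 > SKU-107/second 19 > SKU-127/first 18 > SKU-148/first 15 > SKU-148/second 9 > SKU-127/second 7 > SKU-114/second 6.
Fill SKU-104 first block (30 at 28) — 280 left.
SKU-114 first at 26: fill all 80 — 200 left.
Fill SKU-107 first block (100 at 24) — 100 left.
SKU-104 second at 23: fill all 50 — 50 left.
SKU-107/second (19): +50 — 0 left.
Total = 28×30 + 26×80 + 24×100 + 23×50 + 19×50 = 7420.

7420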